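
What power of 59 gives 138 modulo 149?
11

Baby-step giant-step with step n = ⌈√149⌉ = 13.
Baby steps 59^j mod 149 (j:value) for j=0..12: 0:1, 1:59, 2:54, 3:57, 4:85, 5:98, 6:120, 7:77, 8:73, 9:135, 10:68, 11:138, 12:96.
h = 138 is already in the table at j=11, so x = 11.
Check: 59^11 ≡ 138 (mod 149).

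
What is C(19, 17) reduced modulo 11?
6

Using Lucas' theorem:
Write n=19 and k=17 in base 11:
n in base 11: [1, 8]
k in base 11: [1, 6]
C(19,17) mod 11 = ∏ C(n_i, k_i) mod 11
Digit binomials (mod 11): C(1,1) = 1; C(8,6) = 28 ≡ 6
Product: 1 × 6 = 6 ≡ 6 (mod 11)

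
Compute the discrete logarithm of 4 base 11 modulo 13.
2

Baby-step giant-step with step n = ⌈√13⌉ = 4.
Baby steps 11^j mod 13 (j:value) for j=0..3: 0:1, 1:11, 2:4, 3:5.
h = 4 is already in the table at j=2, so x = 2.
Check: 11^2 ≡ 4 (mod 13).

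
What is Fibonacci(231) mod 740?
594

Matrix identity: Q^n = [[F_(n+1), F_n], [F_n, F_(n-1)]] with Q = [[1,1],[1,0]].
n = 231 = 11100111₂. Square-and-multiply, entries mod 740:
Q^1 = [[1,1],[1,0]]
Q^3 = (Q^1)²·Q = [[3,2],[2,1]]
Q^7 = (Q^3)²·Q = [[21,13],[13,8]]
Q^14 = (Q^7)² = [[610,377],[377,233]]
Q^28 = (Q^14)² = [[669,351],[351,318]]
Q^57 = (Q^28)²·Q = [[339,222],[222,117]]
Q^115 = (Q^57)²·Q = [[517,665],[665,592]]
Q^231 = (Q^115)²·Q = [[299,594],[594,445]]
F_231 mod 740 = Q^231[0][1] = 594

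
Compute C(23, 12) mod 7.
0

Using Lucas' theorem:
Write n=23 and k=12 in base 7:
n in base 7: [3, 2]
k in base 7: [1, 5]
C(23,12) mod 7 = ∏ C(n_i, k_i) mod 7
Digit binomials (mod 7): C(3,1) = 3; C(2,5) = 0 (k_i > n_i)
Product: 3 × 0 = 0 ≡ 0 (mod 7)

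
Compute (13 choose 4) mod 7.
1

Using Lucas' theorem:
Write n=13 and k=4 in base 7:
n in base 7: [1, 6]
k in base 7: [0, 4]
C(13,4) mod 7 = ∏ C(n_i, k_i) mod 7
Digit binomials (mod 7): C(1,0) = 1; C(6,4) = 15 ≡ 1
Product: 1 × 1 = 1 ≡ 1 (mod 7)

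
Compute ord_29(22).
14

29 is prime, so ord(22) divides φ(29) = 28.
Divisors of 28: 1, 2, 4, 7, 14, 28.
Repeated squaring: 22^1 ≡ 22, 22^2 ≡ 20, 22^4 ≡ 23, 22^8 ≡ 7, 22^16 ≡ 20 (mod 29).
Test 22^d mod 29 for each divisor d in increasing order:
22^1 ≡ 22
22^2 ≡ 20
22^4 ≡ 23
22^7 = 22^4·22^2·22^1 ≡ 28
22^14 = 22^8·22^4·22^2 ≡ 1  ← first divisor giving 1
The order is 14.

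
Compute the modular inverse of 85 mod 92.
13

gcd(85, 92) = 1, so the inverse exists.
Extended Euclidean algorithm on (92, 85):
92 = 1 × 85 + 7  ⟹  7 = (1)·92 + (-1)·85
85 = 12 × 7 + 1  ⟹  1 = (-12)·92 + (13)·85
So (13)·85 ≡ 1 (mod 92), i.e. 85^(-1) ≡ 13 (mod 92).
Check: 85 × 13 = 1105 ≡ 1 (mod 92)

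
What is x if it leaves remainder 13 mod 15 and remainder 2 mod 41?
43

Using Chinese Remainder Theorem:
M = 15 × 41 = 615
M1 = 41, M2 = 15
y1 = 41^(-1) mod 15 = 11
y2 = 15^(-1) mod 41 = 11
x = (13×41×11 + 2×15×11) mod 615 = 43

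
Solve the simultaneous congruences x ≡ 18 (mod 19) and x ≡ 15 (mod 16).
303

Using Chinese Remainder Theorem:
M = 19 × 16 = 304
M1 = 16, M2 = 19
y1 = 16^(-1) mod 19 = 6
y2 = 19^(-1) mod 16 = 11
x = (18×16×6 + 15×19×11) mod 304 = 303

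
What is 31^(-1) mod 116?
15

gcd(31, 116) = 1, so the inverse exists.
Extended Euclidean algorithm on (116, 31):
116 = 3 × 31 + 23  ⟹  23 = (1)·116 + (-3)·31
31 = 1 × 23 + 8  ⟹  8 = (-1)·116 + (4)·31
23 = 2 × 8 + 7  ⟹  7 = (3)·116 + (-11)·31
8 = 1 × 7 + 1  ⟹  1 = (-4)·116 + (15)·31
So (15)·31 ≡ 1 (mod 116), i.e. 31^(-1) ≡ 15 (mod 116).
Check: 31 × 15 = 465 ≡ 1 (mod 116)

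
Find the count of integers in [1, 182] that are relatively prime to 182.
72

182 = 2 × 7 × 13
φ(n) = n × ∏(1 - 1/p) for each prime p dividing n
φ(182) = 182 × (1 - 1/2) × (1 - 1/7) × (1 - 1/13) = 72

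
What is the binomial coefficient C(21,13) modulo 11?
1

Using Lucas' theorem:
Write n=21 and k=13 in base 11:
n in base 11: [1, 10]
k in base 11: [1, 2]
C(21,13) mod 11 = ∏ C(n_i, k_i) mod 11
Digit binomials (mod 11): C(1,1) = 1; C(10,2) = 45 ≡ 1
Product: 1 × 1 = 1 ≡ 1 (mod 11)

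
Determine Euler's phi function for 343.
294

343 = 7^3
φ(n) = n × ∏(1 - 1/p) for each prime p dividing n
φ(343) = 343 × (1 - 1/7) = 294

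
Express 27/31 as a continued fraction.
[0; 1, 6, 1, 3]

Euclidean algorithm steps:
27 = 0 × 31 + 27
31 = 1 × 27 + 4
27 = 6 × 4 + 3
4 = 1 × 3 + 1
3 = 3 × 1 + 0
Continued fraction: [0; 1, 6, 1, 3]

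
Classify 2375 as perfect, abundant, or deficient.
deficient

Proper divisors of 2375: sum = 1 + 5 + 19 + 25 + 95 + 125 + 475 = 745
Since 745 < 2375, 2375 is deficient.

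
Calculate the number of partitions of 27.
3010

p(n) counts ways to write n as a sum of positive integers (order ignored).
Euler's pentagonal recurrence: p(k) = p(k-1) + p(k-2) - p(k-5) - p(k-7) + p(k-12) + p(k-15) - ... (offsets j(3j∓1)/2, signs ++--, p(0)=1, p(<0)=0).
DP table for k = 0..26: p(0)=1, p(1)=1, p(2)=2, p(3)=3, p(4)=5, p(5)=7, p(6)=11, p(7)=15, p(8)=22, p(9)=30, p(10)=42, p(11)=56, p(12)=77, p(13)=101, p(14)=135, p(15)=176, p(16)=231, p(17)=297, p(18)=385, p(19)=490, p(20)=627, p(21)=792, p(22)=1002, p(23)=1255, p(24)=1575, p(25)=1958, p(26)=2436.
Final step: p(27) = p(26) + p(25) - p(22) - p(20) + p(15) + p(12) - p(5) - p(1)
= 2436 + 1958 - 1002 - 627 + 176 + 77 - 7 - 1
= 3010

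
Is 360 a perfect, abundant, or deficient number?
abundant

Proper divisors of 360: sum = 1 + 2 + 3 + 4 + 5 + 6 + 8 + 9 + ... + 72 + 90 + 120 + 180 (23 divisors) = 810
Since 810 > 360, 360 is abundant.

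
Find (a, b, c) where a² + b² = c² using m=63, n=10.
(3869, 1260, 4069)

Euclid's formula: a = m² - n², b = 2mn, c = m² + n²
m = 63, n = 10
a = 63² - 10² = 3969 - 100 = 3869
b = 2 × 63 × 10 = 1260
c = 63² + 10² = 3969 + 100 = 4069
Verification: 3869² + 1260² = 14969161 + 1587600 = 16556761 = 4069² ✓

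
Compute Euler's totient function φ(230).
88

230 = 2 × 5 × 23
φ(n) = n × ∏(1 - 1/p) for each prime p dividing n
φ(230) = 230 × (1 - 1/2) × (1 - 1/5) × (1 - 1/23) = 88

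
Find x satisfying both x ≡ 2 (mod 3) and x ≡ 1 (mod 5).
11

Using Chinese Remainder Theorem:
M = 3 × 5 = 15
M1 = 5, M2 = 3
y1 = 5^(-1) mod 3 = 2
y2 = 3^(-1) mod 5 = 2
x = (2×5×2 + 1×3×2) mod 15 = 11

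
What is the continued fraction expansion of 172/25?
[6; 1, 7, 3]

Euclidean algorithm steps:
172 = 6 × 25 + 22
25 = 1 × 22 + 3
22 = 7 × 3 + 1
3 = 3 × 1 + 0
Continued fraction: [6; 1, 7, 3]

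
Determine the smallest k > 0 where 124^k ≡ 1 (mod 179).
89

179 is prime, so ord(124) divides φ(179) = 178.
Divisors of 178: 1, 2, 89, 178.
Repeated squaring: 124^1 ≡ 124, 124^2 ≡ 161, 124^4 ≡ 145, 124^8 ≡ 82, 124^16 ≡ 101, 124^32 ≡ 177, 124^64 ≡ 4, 124^128 ≡ 16 (mod 179).
Test 124^d mod 179 for each divisor d in increasing order:
124^1 ≡ 124
124^2 ≡ 161
124^89 = 124^64·124^16·124^8·124^1 ≡ 1  ← first divisor giving 1
The order is 89.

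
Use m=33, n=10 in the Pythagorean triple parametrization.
(989, 660, 1189)

Euclid's formula: a = m² - n², b = 2mn, c = m² + n²
m = 33, n = 10
a = 33² - 10² = 1089 - 100 = 989
b = 2 × 33 × 10 = 660
c = 33² + 10² = 1089 + 100 = 1189
Verification: 989² + 660² = 978121 + 435600 = 1413721 = 1189² ✓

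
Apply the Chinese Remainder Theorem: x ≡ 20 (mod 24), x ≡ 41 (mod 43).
428

Using Chinese Remainder Theorem:
M = 24 × 43 = 1032
M1 = 43, M2 = 24
y1 = 43^(-1) mod 24 = 19
y2 = 24^(-1) mod 43 = 9
x = (20×43×19 + 41×24×9) mod 1032 = 428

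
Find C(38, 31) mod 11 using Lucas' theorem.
0

Using Lucas' theorem:
Write n=38 and k=31 in base 11:
n in base 11: [3, 5]
k in base 11: [2, 9]
C(38,31) mod 11 = ∏ C(n_i, k_i) mod 11
Digit binomials (mod 11): C(3,2) = 3; C(5,9) = 0 (k_i > n_i)
Product: 3 × 0 = 0 ≡ 0 (mod 11)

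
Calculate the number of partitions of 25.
1958

p(n) counts ways to write n as a sum of positive integers (order ignored).
Euler's pentagonal recurrence: p(k) = p(k-1) + p(k-2) - p(k-5) - p(k-7) + p(k-12) + p(k-15) - ... (offsets j(3j∓1)/2, signs ++--, p(0)=1, p(<0)=0).
DP table for k = 0..24: p(0)=1, p(1)=1, p(2)=2, p(3)=3, p(4)=5, p(5)=7, p(6)=11, p(7)=15, p(8)=22, p(9)=30, p(10)=42, p(11)=56, p(12)=77, p(13)=101, p(14)=135, p(15)=176, p(16)=231, p(17)=297, p(18)=385, p(19)=490, p(20)=627, p(21)=792, p(22)=1002, p(23)=1255, p(24)=1575.
Final step: p(25) = p(24) + p(23) - p(20) - p(18) + p(13) + p(10) - p(3)
= 1575 + 1255 - 627 - 385 + 101 + 42 - 3
= 1958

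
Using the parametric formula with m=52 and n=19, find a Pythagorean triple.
(2343, 1976, 3065)

Euclid's formula: a = m² - n², b = 2mn, c = m² + n²
m = 52, n = 19
a = 52² - 19² = 2704 - 361 = 2343
b = 2 × 52 × 19 = 1976
c = 52² + 19² = 2704 + 361 = 3065
Verification: 2343² + 1976² = 5489649 + 3904576 = 9394225 = 3065² ✓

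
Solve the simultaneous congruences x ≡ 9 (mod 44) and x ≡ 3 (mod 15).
273

Using Chinese Remainder Theorem:
M = 44 × 15 = 660
M1 = 15, M2 = 44
y1 = 15^(-1) mod 44 = 3
y2 = 44^(-1) mod 15 = 14
x = (9×15×3 + 3×44×14) mod 660 = 273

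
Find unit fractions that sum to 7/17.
1/3 + 1/13 + 1/663

Greedy algorithm:
7/17: ceiling(17/7) = 3, use 1/3
4/51: ceiling(51/4) = 13, use 1/13
1/663: ceiling(663/1) = 663, use 1/663
Result: 7/17 = 1/3 + 1/13 + 1/663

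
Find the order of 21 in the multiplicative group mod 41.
20

41 is prime, so ord(21) divides φ(41) = 40.
Divisors of 40: 1, 2, 4, 5, 8, 10, 20, 40.
Repeated squaring: 21^1 ≡ 21, 21^2 ≡ 31, 21^4 ≡ 18, 21^8 ≡ 37, 21^16 ≡ 16, 21^32 ≡ 10 (mod 41).
Test 21^d mod 41 for each divisor d in increasing order:
21^1 ≡ 21
21^2 ≡ 31
21^4 ≡ 18
21^5 = 21^4·21^1 ≡ 9
21^8 ≡ 37
21^10 = 21^8·21^2 ≡ 40
21^20 = 21^16·21^4 ≡ 1  ← first divisor giving 1
The order is 20.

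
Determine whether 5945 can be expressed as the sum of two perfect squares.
4² + 77² (a=4, b=77)

Factorization: 5945 = 5 × 29 × 41
By Fermat: n is sum of two squares iff every prime p ≡ 3 (mod 4) appears to even power.
All primes ≡ 3 (mod 4) appear to even power.
Search a = 0, 1, 2, … for 5945 - a² a perfect square: first hit at a = 4: 5945 - 16 = 5929 = 77².
5945 = 4² + 77² = 16 + 5929 ✓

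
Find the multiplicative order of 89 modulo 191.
190

191 is prime, so ord(89) divides φ(191) = 190.
Divisors of 190: 1, 2, 5, 10, 19, 38, 95, 190.
Repeated squaring: 89^1 ≡ 89, 89^2 ≡ 90, 89^4 ≡ 78, 89^8 ≡ 163, 89^16 ≡ 20, 89^32 ≡ 18, 89^64 ≡ 133, 89^128 ≡ 117 (mod 191).
Test 89^d mod 191 for each divisor d in increasing order:
89^1 ≡ 89
89^2 ≡ 90
89^5 = 89^4·89^1 ≡ 66
89^10 = 89^8·89^2 ≡ 154
89^19 = 89^16·89^2·89^1 ≡ 142
89^38 = 89^32·89^4·89^2 ≡ 109
89^95 = 89^64·89^16·89^8·89^4·89^2·89^1 ≡ 190
89^190 = 89^128·89^32·89^16·89^8·89^4·89^2 ≡ 1  ← first divisor giving 1
The order is 190.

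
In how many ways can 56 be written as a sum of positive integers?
526823

p(n) counts ways to write n as a sum of positive integers (order ignored).
Euler's pentagonal recurrence: p(k) = p(k-1) + p(k-2) - p(k-5) - p(k-7) + p(k-12) + p(k-15) - ... (offsets j(3j∓1)/2, signs ++--, p(0)=1, p(<0)=0).
DP table for k = 0..55: p(0)=1, p(1)=1, p(2)=2, p(3)=3, p(4)=5, p(5)=7, p(6)=11, p(7)=15, p(8)=22, p(9)=30, p(10)=42, p(11)=56, p(12)=77, p(13)=101, p(14)=135, p(15)=176, p(16)=231, p(17)=297, p(18)=385, p(19)=490, p(20)=627, p(21)=792, p(22)=1002, p(23)=1255, p(24)=1575, p(25)=1958, p(26)=2436, p(27)=3010, p(28)=3718, p(29)=4565, p(30)=5604, p(31)=6842, p(32)=8349, p(33)=10143, p(34)=12310, p(35)=14883, p(36)=17977, p(37)=21637, p(38)=26015, p(39)=31185, p(40)=37338, p(41)=44583, p(42)=53174, p(43)=63261, p(44)=75175, p(45)=89134, p(46)=105558, p(47)=124754, p(48)=147273, p(49)=173525, p(50)=204226, p(51)=239943, p(52)=281589, p(53)=329931, p(54)=386155, p(55)=451276.
Final step: p(56) = p(55) + p(54) - p(51) - p(49) + p(44) + p(41) - p(34) - p(30) + p(21) + p(16) - p(5)
= 451276 + 386155 - 239943 - 173525 + 75175 + 44583 - 12310 - 5604 + 792 + 231 - 7
= 526823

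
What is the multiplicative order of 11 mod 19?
3

19 is prime, so ord(11) divides φ(19) = 18.
Divisors of 18: 1, 2, 3, 6, 9, 18.
Repeated squaring: 11^1 ≡ 11, 11^2 ≡ 7, 11^4 ≡ 11, 11^8 ≡ 7, 11^16 ≡ 11 (mod 19).
Test 11^d mod 19 for each divisor d in increasing order:
11^1 ≡ 11
11^2 ≡ 7
11^3 = 11^2·11^1 ≡ 1  ← first divisor giving 1
The order is 3.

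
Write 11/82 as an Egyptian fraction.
1/8 + 1/110 + 1/18040

Greedy algorithm:
11/82: ceiling(82/11) = 8, use 1/8
3/328: ceiling(328/3) = 110, use 1/110
1/18040: ceiling(18040/1) = 18040, use 1/18040
Result: 11/82 = 1/8 + 1/110 + 1/18040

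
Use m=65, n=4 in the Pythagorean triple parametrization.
(4209, 520, 4241)

Euclid's formula: a = m² - n², b = 2mn, c = m² + n²
m = 65, n = 4
a = 65² - 4² = 4225 - 16 = 4209
b = 2 × 65 × 4 = 520
c = 65² + 4² = 4225 + 16 = 4241
Verification: 4209² + 520² = 17715681 + 270400 = 17986081 = 4241² ✓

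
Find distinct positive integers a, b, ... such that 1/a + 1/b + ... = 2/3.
1/2 + 1/6

Greedy algorithm:
2/3: ceiling(3/2) = 2, use 1/2
1/6: ceiling(6/1) = 6, use 1/6
Result: 2/3 = 1/2 + 1/6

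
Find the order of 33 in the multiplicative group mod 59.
58

59 is prime, so ord(33) divides φ(59) = 58.
Divisors of 58: 1, 2, 29, 58.
Repeated squaring: 33^1 ≡ 33, 33^2 ≡ 27, 33^4 ≡ 21, 33^8 ≡ 28, 33^16 ≡ 17, 33^32 ≡ 53 (mod 59).
Test 33^d mod 59 for each divisor d in increasing order:
33^1 ≡ 33
33^2 ≡ 27
33^29 = 33^16·33^8·33^4·33^1 ≡ 58
33^58 = 33^32·33^16·33^8·33^2 ≡ 1  ← first divisor giving 1
The order is 58.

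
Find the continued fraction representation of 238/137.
[1; 1, 2, 1, 4, 7]

Euclidean algorithm steps:
238 = 1 × 137 + 101
137 = 1 × 101 + 36
101 = 2 × 36 + 29
36 = 1 × 29 + 7
29 = 4 × 7 + 1
7 = 7 × 1 + 0
Continued fraction: [1; 1, 2, 1, 4, 7]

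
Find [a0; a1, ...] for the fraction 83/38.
[2; 5, 2, 3]

Euclidean algorithm steps:
83 = 2 × 38 + 7
38 = 5 × 7 + 3
7 = 2 × 3 + 1
3 = 3 × 1 + 0
Continued fraction: [2; 5, 2, 3]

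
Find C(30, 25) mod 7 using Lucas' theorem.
0

Using Lucas' theorem:
Write n=30 and k=25 in base 7:
n in base 7: [4, 2]
k in base 7: [3, 4]
C(30,25) mod 7 = ∏ C(n_i, k_i) mod 7
Digit binomials (mod 7): C(4,3) = 4; C(2,4) = 0 (k_i > n_i)
Product: 4 × 0 = 0 ≡ 0 (mod 7)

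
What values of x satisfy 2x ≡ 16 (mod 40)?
x ≡ 8 (mod 20)

gcd(2, 40) = 2, which divides 16, so solutions exist.
Divide through by 2: x ≡ 8 (mod 20).
The coefficient of x is now 1, so x ≡ 8 (mod 20).
Check: 2 × 8 = 16 ≡ 16 (mod 40).
x ≡ 8 (mod 20), giving 2 solutions mod 40.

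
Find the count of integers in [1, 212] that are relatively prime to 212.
104

212 = 2^2 × 53
φ(n) = n × ∏(1 - 1/p) for each prime p dividing n
φ(212) = 212 × (1 - 1/2) × (1 - 1/53) = 104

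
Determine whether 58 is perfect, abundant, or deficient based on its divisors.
deficient

Proper divisors of 58: sum = 1 + 2 + 29 = 32
Since 32 < 58, 58 is deficient.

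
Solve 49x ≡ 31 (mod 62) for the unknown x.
x ≡ 31 (mod 62)

gcd(49, 62) = 1, which divides 31, so solutions exist.
Find 49^(-1) mod 62 by the extended Euclidean algorithm:
62 = 1 × 49 + 13  ⟹  13 = (1)·62 + (-1)·49
49 = 3 × 13 + 10  ⟹  10 = (-3)·62 + (4)·49
13 = 1 × 10 + 3  ⟹  3 = (4)·62 + (-5)·49
10 = 3 × 3 + 1  ⟹  1 = (-15)·62 + (19)·49
So (19)·49 ≡ 1 (mod 62), i.e. 49^(-1) ≡ 19 (mod 62).
x ≡ 19 × 31 = 589 ≡ 31 (mod 62).
Check: 49 × 31 = 1519 ≡ 31 (mod 62).
Unique solution: x ≡ 31 (mod 62)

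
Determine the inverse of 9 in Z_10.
9

gcd(9, 10) = 1, so the inverse exists.
Extended Euclidean algorithm on (10, 9):
10 = 1 × 9 + 1  ⟹  1 = (1)·10 + (-1)·9
So (-1)·9 ≡ 1 (mod 10), i.e. 9^(-1) ≡ -1 ≡ 9 (mod 10).
Check: 9 × 9 = 81 ≡ 1 (mod 10)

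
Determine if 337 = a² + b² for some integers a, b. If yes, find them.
9² + 16² (a=9, b=16)

Factorization: 337 = 337
By Fermat: n is sum of two squares iff every prime p ≡ 3 (mod 4) appears to even power.
All primes ≡ 3 (mod 4) appear to even power.
Search a = 0, 1, 2, … for 337 - a² a perfect square: first hit at a = 9: 337 - 81 = 256 = 16².
337 = 9² + 16² = 81 + 256 ✓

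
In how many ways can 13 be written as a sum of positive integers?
101

p(n) counts ways to write n as a sum of positive integers (order ignored).
Euler's pentagonal recurrence: p(k) = p(k-1) + p(k-2) - p(k-5) - p(k-7) + p(k-12) + p(k-15) - ... (offsets j(3j∓1)/2, signs ++--, p(0)=1, p(<0)=0).
DP table for k = 0..12: p(0)=1, p(1)=1, p(2)=2, p(3)=3, p(4)=5, p(5)=7, p(6)=11, p(7)=15, p(8)=22, p(9)=30, p(10)=42, p(11)=56, p(12)=77.
Final step: p(13) = p(12) + p(11) - p(8) - p(6) + p(1)
= 77 + 56 - 22 - 11 + 1
= 101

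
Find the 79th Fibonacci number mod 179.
157

Matrix identity: Q^n = [[F_(n+1), F_n], [F_n, F_(n-1)]] with Q = [[1,1],[1,0]].
n = 79 = 1001111₂. Square-and-multiply, entries mod 179:
Q^1 = [[1,1],[1,0]]
Q^2 = (Q^1)² = [[2,1],[1,1]]
Q^4 = (Q^2)² = [[5,3],[3,2]]
Q^9 = (Q^4)²·Q = [[55,34],[34,21]]
Q^19 = (Q^9)²·Q = [[142,64],[64,78]]
Q^39 = (Q^19)²·Q = [[34,95],[95,118]]
Q^79 = (Q^39)²·Q = [[98,157],[157,120]]
F_79 mod 179 = Q^79[0][1] = 157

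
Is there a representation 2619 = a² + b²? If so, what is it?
Not possible

Factorization: 2619 = 3^3 × 97
By Fermat: n is sum of two squares iff every prime p ≡ 3 (mod 4) appears to even power.
Prime(s) ≡ 3 (mod 4) with odd exponent: [(3, 3)]
Therefore 2619 cannot be expressed as a² + b².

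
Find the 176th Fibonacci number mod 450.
57

Matrix identity: Q^n = [[F_(n+1), F_n], [F_n, F_(n-1)]] with Q = [[1,1],[1,0]].
n = 176 = 10110000₂. Square-and-multiply, entries mod 450:
Q^1 = [[1,1],[1,0]]
Q^2 = (Q^1)² = [[2,1],[1,1]]
Q^5 = (Q^2)²·Q = [[8,5],[5,3]]
Q^11 = (Q^5)²·Q = [[144,89],[89,55]]
Q^22 = (Q^11)² = [[307,161],[161,146]]
Q^44 = (Q^22)² = [[20,33],[33,437]]
Q^88 = (Q^44)² = [[139,231],[231,358]]
Q^176 = (Q^88)² = [[232,57],[57,175]]
F_176 mod 450 = Q^176[0][1] = 57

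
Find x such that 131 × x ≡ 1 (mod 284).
271

gcd(131, 284) = 1, so the inverse exists.
Extended Euclidean algorithm on (284, 131):
284 = 2 × 131 + 22  ⟹  22 = (1)·284 + (-2)·131
131 = 5 × 22 + 21  ⟹  21 = (-5)·284 + (11)·131
22 = 1 × 21 + 1  ⟹  1 = (6)·284 + (-13)·131
So (-13)·131 ≡ 1 (mod 284), i.e. 131^(-1) ≡ -13 ≡ 271 (mod 284).
Check: 131 × 271 = 35501 ≡ 1 (mod 284)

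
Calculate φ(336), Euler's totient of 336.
96

336 = 2^4 × 3 × 7
φ(n) = n × ∏(1 - 1/p) for each prime p dividing n
φ(336) = 336 × (1 - 1/2) × (1 - 1/3) × (1 - 1/7) = 96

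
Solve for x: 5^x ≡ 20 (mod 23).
5

Baby-step giant-step with step n = ⌈√23⌉ = 5.
Baby steps 5^j mod 23 (j:value) for j=0..4: 0:1, 1:5, 2:2, 3:10, 4:4.
Giant-step multiplier: 5^(-5) ≡ 5^(22-5) = 5^17 ≡ 15 (mod 23).
Giant steps γ_i = 20·15^i mod 23: γ_0=20, γ_1=1 (in table at j=0).
x = i·n + j = 1·5 + 0 = 5.
Check: 5^5 ≡ 20 (mod 23).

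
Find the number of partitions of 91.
64112359

p(n) counts ways to write n as a sum of positive integers (order ignored).
Euler's pentagonal recurrence: p(k) = p(k-1) + p(k-2) - p(k-5) - p(k-7) + p(k-12) + p(k-15) - ... (offsets j(3j∓1)/2, signs ++--, p(0)=1, p(<0)=0).
DP table for k = 0..90: p(0)=1, p(1)=1, p(2)=2, p(3)=3, p(4)=5, p(5)=7, p(6)=11, p(7)=15, p(8)=22, p(9)=30, p(10)=42, p(11)=56, p(12)=77, p(13)=101, p(14)=135, p(15)=176, p(16)=231, p(17)=297, p(18)=385, p(19)=490, p(20)=627, p(21)=792, p(22)=1002, p(23)=1255, p(24)=1575, p(25)=1958, p(26)=2436, p(27)=3010, p(28)=3718, p(29)=4565, p(30)=5604, p(31)=6842, p(32)=8349, p(33)=10143, p(34)=12310, p(35)=14883, p(36)=17977, p(37)=21637, p(38)=26015, p(39)=31185, p(40)=37338, p(41)=44583, p(42)=53174, p(43)=63261, p(44)=75175, p(45)=89134, p(46)=105558, p(47)=124754, p(48)=147273, p(49)=173525, p(50)=204226, p(51)=239943, p(52)=281589, p(53)=329931, p(54)=386155, p(55)=451276, p(56)=526823, p(57)=614154, p(58)=715220, p(59)=831820, p(60)=966467, p(61)=1121505, p(62)=1300156, p(63)=1505499, p(64)=1741630, p(65)=2012558, p(66)=2323520, p(67)=2679689, p(68)=3087735, p(69)=3554345, p(70)=4087968, p(71)=4697205, p(72)=5392783, p(73)=6185689, p(74)=7089500, p(75)=8118264, p(76)=9289091, p(77)=10619863, p(78)=12132164, p(79)=13848650, p(80)=15796476, p(81)=18004327, p(82)=20506255, p(83)=23338469, p(84)=26543660, p(85)=30167357, p(86)=34262962, p(87)=38887673, p(88)=44108109, p(89)=49995925, p(90)=56634173.
Final step: p(91) = p(90) + p(89) - p(86) - p(84) + p(79) + p(76) - p(69) - p(65) + p(56) + p(51) - p(40) - p(34) + p(21) + p(14)
= 56634173 + 49995925 - 34262962 - 26543660 + 13848650 + 9289091 - 3554345 - 2012558 + 526823 + 239943 - 37338 - 12310 + 792 + 135
= 64112359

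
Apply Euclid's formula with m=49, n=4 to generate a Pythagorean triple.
(2385, 392, 2417)

Euclid's formula: a = m² - n², b = 2mn, c = m² + n²
m = 49, n = 4
a = 49² - 4² = 2401 - 16 = 2385
b = 2 × 49 × 4 = 392
c = 49² + 4² = 2401 + 16 = 2417
Verification: 2385² + 392² = 5688225 + 153664 = 5841889 = 2417² ✓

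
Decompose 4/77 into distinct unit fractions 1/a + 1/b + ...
1/20 + 1/514 + 1/395780

Greedy algorithm:
4/77: ceiling(77/4) = 20, use 1/20
3/1540: ceiling(1540/3) = 514, use 1/514
1/395780: ceiling(395780/1) = 395780, use 1/395780
Result: 4/77 = 1/20 + 1/514 + 1/395780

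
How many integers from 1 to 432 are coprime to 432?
144

432 = 2^4 × 3^3
φ(n) = n × ∏(1 - 1/p) for each prime p dividing n
φ(432) = 432 × (1 - 1/2) × (1 - 1/3) = 144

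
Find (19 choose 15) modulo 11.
4

Using Lucas' theorem:
Write n=19 and k=15 in base 11:
n in base 11: [1, 8]
k in base 11: [1, 4]
C(19,15) mod 11 = ∏ C(n_i, k_i) mod 11
Digit binomials (mod 11): C(1,1) = 1; C(8,4) = 70 ≡ 4
Product: 1 × 4 = 4 ≡ 4 (mod 11)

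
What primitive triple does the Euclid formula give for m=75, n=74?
(149, 11100, 11101)

Euclid's formula: a = m² - n², b = 2mn, c = m² + n²
m = 75, n = 74
a = 75² - 74² = 5625 - 5476 = 149
b = 2 × 75 × 74 = 11100
c = 75² + 74² = 5625 + 5476 = 11101
Verification: 149² + 11100² = 22201 + 123210000 = 123232201 = 11101² ✓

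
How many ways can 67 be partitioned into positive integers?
2679689

p(n) counts ways to write n as a sum of positive integers (order ignored).
Euler's pentagonal recurrence: p(k) = p(k-1) + p(k-2) - p(k-5) - p(k-7) + p(k-12) + p(k-15) - ... (offsets j(3j∓1)/2, signs ++--, p(0)=1, p(<0)=0).
DP table for k = 0..66: p(0)=1, p(1)=1, p(2)=2, p(3)=3, p(4)=5, p(5)=7, p(6)=11, p(7)=15, p(8)=22, p(9)=30, p(10)=42, p(11)=56, p(12)=77, p(13)=101, p(14)=135, p(15)=176, p(16)=231, p(17)=297, p(18)=385, p(19)=490, p(20)=627, p(21)=792, p(22)=1002, p(23)=1255, p(24)=1575, p(25)=1958, p(26)=2436, p(27)=3010, p(28)=3718, p(29)=4565, p(30)=5604, p(31)=6842, p(32)=8349, p(33)=10143, p(34)=12310, p(35)=14883, p(36)=17977, p(37)=21637, p(38)=26015, p(39)=31185, p(40)=37338, p(41)=44583, p(42)=53174, p(43)=63261, p(44)=75175, p(45)=89134, p(46)=105558, p(47)=124754, p(48)=147273, p(49)=173525, p(50)=204226, p(51)=239943, p(52)=281589, p(53)=329931, p(54)=386155, p(55)=451276, p(56)=526823, p(57)=614154, p(58)=715220, p(59)=831820, p(60)=966467, p(61)=1121505, p(62)=1300156, p(63)=1505499, p(64)=1741630, p(65)=2012558, p(66)=2323520.
Final step: p(67) = p(66) + p(65) - p(62) - p(60) + p(55) + p(52) - p(45) - p(41) + p(32) + p(27) - p(16) - p(10)
= 2323520 + 2012558 - 1300156 - 966467 + 451276 + 281589 - 89134 - 44583 + 8349 + 3010 - 231 - 42
= 2679689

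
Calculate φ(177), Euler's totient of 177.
116

177 = 3 × 59
φ(n) = n × ∏(1 - 1/p) for each prime p dividing n
φ(177) = 177 × (1 - 1/3) × (1 - 1/59) = 116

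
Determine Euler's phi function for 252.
72

252 = 2^2 × 3^2 × 7
φ(n) = n × ∏(1 - 1/p) for each prime p dividing n
φ(252) = 252 × (1 - 1/2) × (1 - 1/3) × (1 - 1/7) = 72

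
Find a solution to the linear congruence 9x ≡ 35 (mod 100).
x ≡ 15 (mod 100)

gcd(9, 100) = 1, which divides 35, so solutions exist.
Find 9^(-1) mod 100 by the extended Euclidean algorithm:
100 = 11 × 9 + 1  ⟹  1 = (1)·100 + (-11)·9
So (-11)·9 ≡ 1 (mod 100), i.e. 9^(-1) ≡ -11 ≡ 89 (mod 100).
x ≡ 89 × 35 = 3115 ≡ 15 (mod 100).
Check: 9 × 15 = 135 ≡ 35 (mod 100).
Unique solution: x ≡ 15 (mod 100)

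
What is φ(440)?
160

440 = 2^3 × 5 × 11
φ(n) = n × ∏(1 - 1/p) for each prime p dividing n
φ(440) = 440 × (1 - 1/2) × (1 - 1/5) × (1 - 1/11) = 160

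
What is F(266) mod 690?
643

Matrix identity: Q^n = [[F_(n+1), F_n], [F_n, F_(n-1)]] with Q = [[1,1],[1,0]].
n = 266 = 100001010₂. Square-and-multiply, entries mod 690:
Q^1 = [[1,1],[1,0]]
Q^2 = (Q^1)² = [[2,1],[1,1]]
Q^4 = (Q^2)² = [[5,3],[3,2]]
Q^8 = (Q^4)² = [[34,21],[21,13]]
Q^16 = (Q^8)² = [[217,297],[297,610]]
Q^33 = (Q^16)²·Q = [[37,58],[58,669]]
Q^66 = (Q^33)² = [[593,238],[238,355]]
Q^133 = (Q^66)²·Q = [[497,503],[503,684]]
Q^266 = (Q^133)² = [[458,643],[643,505]]
F_266 mod 690 = Q^266[0][1] = 643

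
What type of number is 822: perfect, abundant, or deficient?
abundant

Proper divisors of 822: sum = 1 + 2 + 3 + 6 + 137 + 274 + 411 = 834
Since 834 > 822, 822 is abundant.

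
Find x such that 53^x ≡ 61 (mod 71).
3

Baby-step giant-step with step n = ⌈√71⌉ = 9.
Baby steps 53^j mod 71 (j:value) for j=0..8: 0:1, 1:53, 2:40, 3:61, 4:38, 5:26, 6:29, 7:46, 8:24.
h = 61 is already in the table at j=3, so x = 3.
Check: 53^3 ≡ 61 (mod 71).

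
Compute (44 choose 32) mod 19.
0

Using Lucas' theorem:
Write n=44 and k=32 in base 19:
n in base 19: [2, 6]
k in base 19: [1, 13]
C(44,32) mod 19 = ∏ C(n_i, k_i) mod 19
Digit binomials (mod 19): C(2,1) = 2; C(6,13) = 0 (k_i > n_i)
Product: 2 × 0 = 0 ≡ 0 (mod 19)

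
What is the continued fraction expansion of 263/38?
[6; 1, 11, 1, 2]

Euclidean algorithm steps:
263 = 6 × 38 + 35
38 = 1 × 35 + 3
35 = 11 × 3 + 2
3 = 1 × 2 + 1
2 = 2 × 1 + 0
Continued fraction: [6; 1, 11, 1, 2]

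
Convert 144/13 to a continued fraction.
[11; 13]

Euclidean algorithm steps:
144 = 11 × 13 + 1
13 = 13 × 1 + 0
Continued fraction: [11; 13]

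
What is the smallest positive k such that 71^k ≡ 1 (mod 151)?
150

151 is prime, so ord(71) divides φ(151) = 150.
Divisors of 150: 1, 2, 3, 5, 6, 10, 15, 25, 30, 50, 75, 150.
Repeated squaring: 71^1 ≡ 71, 71^2 ≡ 58, 71^4 ≡ 42, 71^8 ≡ 103, 71^16 ≡ 39, 71^32 ≡ 11, 71^64 ≡ 121, 71^128 ≡ 145 (mod 151).
Test 71^d mod 151 for each divisor d in increasing order:
71^1 ≡ 71
71^2 ≡ 58
71^3 = 71^2·71^1 ≡ 41
71^5 = 71^4·71^1 ≡ 113
71^6 = 71^4·71^2 ≡ 20
71^10 = 71^8·71^2 ≡ 85
71^15 = 71^8·71^4·71^2·71^1 ≡ 92
71^25 = 71^16·71^8·71^1 ≡ 119
71^30 = 71^16·71^8·71^4·71^2 ≡ 8
71^50 = 71^32·71^16·71^2 ≡ 118
71^75 = 71^64·71^8·71^2·71^1 ≡ 150
71^150 = 71^128·71^16·71^4·71^2 ≡ 1  ← first divisor giving 1
The order is 150.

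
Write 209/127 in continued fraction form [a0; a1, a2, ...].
[1; 1, 1, 1, 4, 1, 1, 1, 2]

Euclidean algorithm steps:
209 = 1 × 127 + 82
127 = 1 × 82 + 45
82 = 1 × 45 + 37
45 = 1 × 37 + 8
37 = 4 × 8 + 5
8 = 1 × 5 + 3
5 = 1 × 3 + 2
3 = 1 × 2 + 1
2 = 2 × 1 + 0
Continued fraction: [1; 1, 1, 1, 4, 1, 1, 1, 2]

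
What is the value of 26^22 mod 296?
248

Repeated squaring. Binary of 22 = 10110.
26^1 ≡ 26 (mod 296); 26^2 ≡ 84 (mod 296); 26^4 ≡ 248 (mod 296); 26^8 ≡ 232 (mod 296); 26^16 ≡ 248 (mod 296)
26^22 = 26^2 × 26^4 × 26^16 ≡ 248 (mod 296)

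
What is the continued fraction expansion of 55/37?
[1; 2, 18]

Euclidean algorithm steps:
55 = 1 × 37 + 18
37 = 2 × 18 + 1
18 = 18 × 1 + 0
Continued fraction: [1; 2, 18]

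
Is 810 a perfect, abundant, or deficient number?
abundant

Proper divisors of 810: sum = 1 + 2 + 3 + 5 + 6 + 9 + 10 + 15 + ... + 135 + 162 + 270 + 405 (19 divisors) = 1368
Since 1368 > 810, 810 is abundant.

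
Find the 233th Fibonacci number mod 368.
13

Matrix identity: Q^n = [[F_(n+1), F_n], [F_n, F_(n-1)]] with Q = [[1,1],[1,0]].
n = 233 = 11101001₂. Square-and-multiply, entries mod 368:
Q^1 = [[1,1],[1,0]]
Q^3 = (Q^1)²·Q = [[3,2],[2,1]]
Q^7 = (Q^3)²·Q = [[21,13],[13,8]]
Q^14 = (Q^7)² = [[242,9],[9,233]]
Q^29 = (Q^14)²·Q = [[360,133],[133,227]]
Q^58 = (Q^29)² = [[89,55],[55,34]]
Q^116 = (Q^58)² = [[274,141],[141,133]]
Q^233 = (Q^116)²·Q = [[360,13],[13,347]]
F_233 mod 368 = Q^233[0][1] = 13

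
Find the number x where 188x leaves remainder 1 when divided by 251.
247

gcd(188, 251) = 1, so the inverse exists.
Extended Euclidean algorithm on (251, 188):
251 = 1 × 188 + 63  ⟹  63 = (1)·251 + (-1)·188
188 = 2 × 63 + 62  ⟹  62 = (-2)·251 + (3)·188
63 = 1 × 62 + 1  ⟹  1 = (3)·251 + (-4)·188
So (-4)·188 ≡ 1 (mod 251), i.e. 188^(-1) ≡ -4 ≡ 247 (mod 251).
Check: 188 × 247 = 46436 ≡ 1 (mod 251)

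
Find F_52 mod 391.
256

Matrix identity: Q^n = [[F_(n+1), F_n], [F_n, F_(n-1)]] with Q = [[1,1],[1,0]].
n = 52 = 110100₂. Square-and-multiply, entries mod 391:
Q^1 = [[1,1],[1,0]]
Q^3 = (Q^1)²·Q = [[3,2],[2,1]]
Q^6 = (Q^3)² = [[13,8],[8,5]]
Q^13 = (Q^6)²·Q = [[377,233],[233,144]]
Q^26 = (Q^13)² = [[136,183],[183,344]]
Q^52 = (Q^26)² = [[373,256],[256,117]]
F_52 mod 391 = Q^52[0][1] = 256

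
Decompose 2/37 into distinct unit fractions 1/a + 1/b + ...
1/19 + 1/703

Greedy algorithm:
2/37: ceiling(37/2) = 19, use 1/19
1/703: ceiling(703/1) = 703, use 1/703
Result: 2/37 = 1/19 + 1/703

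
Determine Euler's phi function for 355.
280

355 = 5 × 71
φ(n) = n × ∏(1 - 1/p) for each prime p dividing n
φ(355) = 355 × (1 - 1/5) × (1 - 1/71) = 280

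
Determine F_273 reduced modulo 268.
202

Matrix identity: Q^n = [[F_(n+1), F_n], [F_n, F_(n-1)]] with Q = [[1,1],[1,0]].
n = 273 = 100010001₂. Square-and-multiply, entries mod 268:
Q^1 = [[1,1],[1,0]]
Q^2 = (Q^1)² = [[2,1],[1,1]]
Q^4 = (Q^2)² = [[5,3],[3,2]]
Q^8 = (Q^4)² = [[34,21],[21,13]]
Q^17 = (Q^8)²·Q = [[172,257],[257,183]]
Q^34 = (Q^17)² = [[225,115],[115,110]]
Q^68 = (Q^34)² = [[66,201],[201,133]]
Q^136 = (Q^68)² = [[1,67],[67,202]]
Q^273 = (Q^136)²·Q = [[135,202],[202,201]]
F_273 mod 268 = Q^273[0][1] = 202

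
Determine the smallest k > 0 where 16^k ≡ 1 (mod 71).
35

71 is prime, so ord(16) divides φ(71) = 70.
Divisors of 70: 1, 2, 5, 7, 10, 14, 35, 70.
Repeated squaring: 16^1 ≡ 16, 16^2 ≡ 43, 16^4 ≡ 3, 16^8 ≡ 9, 16^16 ≡ 10, 16^32 ≡ 29, 16^64 ≡ 60 (mod 71).
Test 16^d mod 71 for each divisor d in increasing order:
16^1 ≡ 16
16^2 ≡ 43
16^5 = 16^4·16^1 ≡ 48
16^7 = 16^4·16^2·16^1 ≡ 5
16^10 = 16^8·16^2 ≡ 32
16^14 = 16^8·16^4·16^2 ≡ 25
16^35 = 16^32·16^2·16^1 ≡ 1  ← first divisor giving 1
The order is 35.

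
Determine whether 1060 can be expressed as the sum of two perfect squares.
6² + 32² (a=6, b=32)

Factorization: 1060 = 2^2 × 5 × 53
By Fermat: n is sum of two squares iff every prime p ≡ 3 (mod 4) appears to even power.
All primes ≡ 3 (mod 4) appear to even power.
Search a = 0, 1, 2, … for 1060 - a² a perfect square: first hit at a = 6: 1060 - 36 = 1024 = 32².
1060 = 6² + 32² = 36 + 1024 ✓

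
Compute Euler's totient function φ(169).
156

169 = 13^2
φ(n) = n × ∏(1 - 1/p) for each prime p dividing n
φ(169) = 169 × (1 - 1/13) = 156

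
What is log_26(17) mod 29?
7

Baby-step giant-step with step n = ⌈√29⌉ = 6.
Baby steps 26^j mod 29 (j:value) for j=0..5: 0:1, 1:26, 2:9, 3:2, 4:23, 5:18.
Giant-step multiplier: 26^(-6) ≡ 26^(28-6) = 26^22 ≡ 22 (mod 29).
Giant steps γ_i = 17·22^i mod 29: γ_0=17, γ_1=26 (in table at j=1).
x = i·n + j = 1·6 + 1 = 7.
Check: 26^7 ≡ 17 (mod 29).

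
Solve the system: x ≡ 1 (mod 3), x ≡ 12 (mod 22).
34

Using Chinese Remainder Theorem:
M = 3 × 22 = 66
M1 = 22, M2 = 3
y1 = 22^(-1) mod 3 = 1
y2 = 3^(-1) mod 22 = 15
x = (1×22×1 + 12×3×15) mod 66 = 34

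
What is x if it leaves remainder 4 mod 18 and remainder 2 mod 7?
58

Using Chinese Remainder Theorem:
M = 18 × 7 = 126
M1 = 7, M2 = 18
y1 = 7^(-1) mod 18 = 13
y2 = 18^(-1) mod 7 = 2
x = (4×7×13 + 2×18×2) mod 126 = 58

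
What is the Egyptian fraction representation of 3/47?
1/16 + 1/752

Greedy algorithm:
3/47: ceiling(47/3) = 16, use 1/16
1/752: ceiling(752/1) = 752, use 1/752
Result: 3/47 = 1/16 + 1/752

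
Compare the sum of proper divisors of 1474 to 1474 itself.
deficient

Proper divisors of 1474: sum = 1 + 2 + 11 + 22 + 67 + 134 + 737 = 974
Since 974 < 1474, 1474 is deficient.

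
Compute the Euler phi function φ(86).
42

86 = 2 × 43
φ(n) = n × ∏(1 - 1/p) for each prime p dividing n
φ(86) = 86 × (1 - 1/2) × (1 - 1/43) = 42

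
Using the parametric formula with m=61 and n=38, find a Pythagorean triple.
(2277, 4636, 5165)

Euclid's formula: a = m² - n², b = 2mn, c = m² + n²
m = 61, n = 38
a = 61² - 38² = 3721 - 1444 = 2277
b = 2 × 61 × 38 = 4636
c = 61² + 38² = 3721 + 1444 = 5165
Verification: 2277² + 4636² = 5184729 + 21492496 = 26677225 = 5165² ✓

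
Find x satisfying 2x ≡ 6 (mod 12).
x ≡ 3 (mod 6)

gcd(2, 12) = 2, which divides 6, so solutions exist.
Divide through by 2: x ≡ 3 (mod 6).
The coefficient of x is now 1, so x ≡ 3 (mod 6).
Check: 2 × 3 = 6 ≡ 6 (mod 12).
x ≡ 3 (mod 6), giving 2 solutions mod 12.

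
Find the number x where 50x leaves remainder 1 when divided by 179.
111

gcd(50, 179) = 1, so the inverse exists.
Extended Euclidean algorithm on (179, 50):
179 = 3 × 50 + 29  ⟹  29 = (1)·179 + (-3)·50
50 = 1 × 29 + 21  ⟹  21 = (-1)·179 + (4)·50
29 = 1 × 21 + 8  ⟹  8 = (2)·179 + (-7)·50
21 = 2 × 8 + 5  ⟹  5 = (-5)·179 + (18)·50
8 = 1 × 5 + 3  ⟹  3 = (7)·179 + (-25)·50
5 = 1 × 3 + 2  ⟹  2 = (-12)·179 + (43)·50
3 = 1 × 2 + 1  ⟹  1 = (19)·179 + (-68)·50
So (-68)·50 ≡ 1 (mod 179), i.e. 50^(-1) ≡ -68 ≡ 111 (mod 179).
Check: 50 × 111 = 5550 ≡ 1 (mod 179)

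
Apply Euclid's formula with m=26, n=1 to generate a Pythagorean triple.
(675, 52, 677)

Euclid's formula: a = m² - n², b = 2mn, c = m² + n²
m = 26, n = 1
a = 26² - 1² = 676 - 1 = 675
b = 2 × 26 × 1 = 52
c = 26² + 1² = 676 + 1 = 677
Verification: 675² + 52² = 455625 + 2704 = 458329 = 677² ✓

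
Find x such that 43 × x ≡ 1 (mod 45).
22

gcd(43, 45) = 1, so the inverse exists.
Extended Euclidean algorithm on (45, 43):
45 = 1 × 43 + 2  ⟹  2 = (1)·45 + (-1)·43
43 = 21 × 2 + 1  ⟹  1 = (-21)·45 + (22)·43
So (22)·43 ≡ 1 (mod 45), i.e. 43^(-1) ≡ 22 (mod 45).
Check: 43 × 22 = 946 ≡ 1 (mod 45)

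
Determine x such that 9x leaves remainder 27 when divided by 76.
x ≡ 3 (mod 76)

gcd(9, 76) = 1, which divides 27, so solutions exist.
Find 9^(-1) mod 76 by the extended Euclidean algorithm:
76 = 8 × 9 + 4  ⟹  4 = (1)·76 + (-8)·9
9 = 2 × 4 + 1  ⟹  1 = (-2)·76 + (17)·9
So (17)·9 ≡ 1 (mod 76), i.e. 9^(-1) ≡ 17 (mod 76).
x ≡ 17 × 27 = 459 ≡ 3 (mod 76).
Check: 9 × 3 = 27 ≡ 27 (mod 76).
Unique solution: x ≡ 3 (mod 76)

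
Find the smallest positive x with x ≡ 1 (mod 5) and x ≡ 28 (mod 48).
76

Using Chinese Remainder Theorem:
M = 5 × 48 = 240
M1 = 48, M2 = 5
y1 = 48^(-1) mod 5 = 2
y2 = 5^(-1) mod 48 = 29
x = (1×48×2 + 28×5×29) mod 240 = 76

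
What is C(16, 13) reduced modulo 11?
10

Using Lucas' theorem:
Write n=16 and k=13 in base 11:
n in base 11: [1, 5]
k in base 11: [1, 2]
C(16,13) mod 11 = ∏ C(n_i, k_i) mod 11
Digit binomials (mod 11): C(1,1) = 1; C(5,2) = 10
Product: 1 × 10 = 10 ≡ 10 (mod 11)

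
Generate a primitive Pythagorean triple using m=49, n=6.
(2365, 588, 2437)

Euclid's formula: a = m² - n², b = 2mn, c = m² + n²
m = 49, n = 6
a = 49² - 6² = 2401 - 36 = 2365
b = 2 × 49 × 6 = 588
c = 49² + 6² = 2401 + 36 = 2437
Verification: 2365² + 588² = 5593225 + 345744 = 5938969 = 2437² ✓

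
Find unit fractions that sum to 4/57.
1/15 + 1/285

Greedy algorithm:
4/57: ceiling(57/4) = 15, use 1/15
1/285: ceiling(285/1) = 285, use 1/285
Result: 4/57 = 1/15 + 1/285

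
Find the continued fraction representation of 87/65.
[1; 2, 1, 21]

Euclidean algorithm steps:
87 = 1 × 65 + 22
65 = 2 × 22 + 21
22 = 1 × 21 + 1
21 = 21 × 1 + 0
Continued fraction: [1; 2, 1, 21]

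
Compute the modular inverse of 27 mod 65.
53

gcd(27, 65) = 1, so the inverse exists.
Extended Euclidean algorithm on (65, 27):
65 = 2 × 27 + 11  ⟹  11 = (1)·65 + (-2)·27
27 = 2 × 11 + 5  ⟹  5 = (-2)·65 + (5)·27
11 = 2 × 5 + 1  ⟹  1 = (5)·65 + (-12)·27
So (-12)·27 ≡ 1 (mod 65), i.e. 27^(-1) ≡ -12 ≡ 53 (mod 65).
Check: 27 × 53 = 1431 ≡ 1 (mod 65)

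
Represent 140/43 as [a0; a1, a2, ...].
[3; 3, 1, 10]

Euclidean algorithm steps:
140 = 3 × 43 + 11
43 = 3 × 11 + 10
11 = 1 × 10 + 1
10 = 10 × 1 + 0
Continued fraction: [3; 3, 1, 10]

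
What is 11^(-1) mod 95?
26

gcd(11, 95) = 1, so the inverse exists.
Extended Euclidean algorithm on (95, 11):
95 = 8 × 11 + 7  ⟹  7 = (1)·95 + (-8)·11
11 = 1 × 7 + 4  ⟹  4 = (-1)·95 + (9)·11
7 = 1 × 4 + 3  ⟹  3 = (2)·95 + (-17)·11
4 = 1 × 3 + 1  ⟹  1 = (-3)·95 + (26)·11
So (26)·11 ≡ 1 (mod 95), i.e. 11^(-1) ≡ 26 (mod 95).
Check: 11 × 26 = 286 ≡ 1 (mod 95)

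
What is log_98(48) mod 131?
92

Baby-step giant-step with step n = ⌈√131⌉ = 12.
Baby steps 98^j mod 131 (j:value) for j=0..11: 0:1, 1:98, 2:41, 3:88, 4:109, 5:71, 6:15, 7:29, 8:91, 9:10, 10:63, 11:17.
Giant-step multiplier: 98^(-12) ≡ 98^(130-12) = 98^118 ≡ 46 (mod 131).
Giant steps γ_i = 48·46^i mod 131: γ_0=48, γ_1=112, γ_2=43, γ_3=13, γ_4=74, γ_5=129, γ_6=39, γ_7=91 (in table at j=8).
x = i·n + j = 7·12 + 8 = 92.
Check: 98^92 ≡ 48 (mod 131).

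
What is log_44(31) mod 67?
17

Baby-step giant-step with step n = ⌈√67⌉ = 9.
Baby steps 44^j mod 67 (j:value) for j=0..8: 0:1, 1:44, 2:60, 3:27, 4:49, 5:12, 6:59, 7:50, 8:56.
Giant-step multiplier: 44^(-9) ≡ 44^(66-9) = 44^57 ≡ 58 (mod 67).
Giant steps γ_i = 31·58^i mod 67: γ_0=31, γ_1=56 (in table at j=8).
x = i·n + j = 1·9 + 8 = 17.
Check: 44^17 ≡ 31 (mod 67).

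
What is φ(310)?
120

310 = 2 × 5 × 31
φ(n) = n × ∏(1 - 1/p) for each prime p dividing n
φ(310) = 310 × (1 - 1/2) × (1 - 1/5) × (1 - 1/31) = 120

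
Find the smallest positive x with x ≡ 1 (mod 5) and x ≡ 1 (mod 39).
1

Using Chinese Remainder Theorem:
M = 5 × 39 = 195
M1 = 39, M2 = 5
y1 = 39^(-1) mod 5 = 4
y2 = 5^(-1) mod 39 = 8
x = (1×39×4 + 1×5×8) mod 195 = 1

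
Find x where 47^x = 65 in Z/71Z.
23

Baby-step giant-step with step n = ⌈√71⌉ = 9.
Baby steps 47^j mod 71 (j:value) for j=0..8: 0:1, 1:47, 2:8, 3:21, 4:64, 5:26, 6:15, 7:66, 8:49.
Giant-step multiplier: 47^(-9) ≡ 47^(70-9) = 47^61 ≡ 55 (mod 71).
Giant steps γ_i = 65·55^i mod 71: γ_0=65, γ_1=25, γ_2=26 (in table at j=5).
x = i·n + j = 2·9 + 5 = 23.
Check: 47^23 ≡ 65 (mod 71).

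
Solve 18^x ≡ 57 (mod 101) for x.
35

Baby-step giant-step with step n = ⌈√101⌉ = 11.
Baby steps 18^j mod 101 (j:value) for j=0..10: 0:1, 1:18, 2:21, 3:75, 4:37, 5:60, 6:70, 7:48, 8:56, 9:99, 10:65.
Giant-step multiplier: 18^(-11) ≡ 18^(100-11) = 18^89 ≡ 12 (mod 101).
Giant steps γ_i = 57·12^i mod 101: γ_0=57, γ_1=78, γ_2=27, γ_3=21 (in table at j=2).
x = i·n + j = 3·11 + 2 = 35.
Check: 18^35 ≡ 57 (mod 101).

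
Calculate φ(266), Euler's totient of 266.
108

266 = 2 × 7 × 19
φ(n) = n × ∏(1 - 1/p) for each prime p dividing n
φ(266) = 266 × (1 - 1/2) × (1 - 1/7) × (1 - 1/19) = 108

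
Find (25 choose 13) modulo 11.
6

Using Lucas' theorem:
Write n=25 and k=13 in base 11:
n in base 11: [2, 3]
k in base 11: [1, 2]
C(25,13) mod 11 = ∏ C(n_i, k_i) mod 11
Digit binomials (mod 11): C(2,1) = 2; C(3,2) = 3
Product: 2 × 3 = 6 ≡ 6 (mod 11)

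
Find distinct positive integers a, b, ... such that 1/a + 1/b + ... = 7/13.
1/2 + 1/26

Greedy algorithm:
7/13: ceiling(13/7) = 2, use 1/2
1/26: ceiling(26/1) = 26, use 1/26
Result: 7/13 = 1/2 + 1/26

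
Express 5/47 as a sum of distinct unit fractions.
1/10 + 1/157 + 1/73790

Greedy algorithm:
5/47: ceiling(47/5) = 10, use 1/10
3/470: ceiling(470/3) = 157, use 1/157
1/73790: ceiling(73790/1) = 73790, use 1/73790
Result: 5/47 = 1/10 + 1/157 + 1/73790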